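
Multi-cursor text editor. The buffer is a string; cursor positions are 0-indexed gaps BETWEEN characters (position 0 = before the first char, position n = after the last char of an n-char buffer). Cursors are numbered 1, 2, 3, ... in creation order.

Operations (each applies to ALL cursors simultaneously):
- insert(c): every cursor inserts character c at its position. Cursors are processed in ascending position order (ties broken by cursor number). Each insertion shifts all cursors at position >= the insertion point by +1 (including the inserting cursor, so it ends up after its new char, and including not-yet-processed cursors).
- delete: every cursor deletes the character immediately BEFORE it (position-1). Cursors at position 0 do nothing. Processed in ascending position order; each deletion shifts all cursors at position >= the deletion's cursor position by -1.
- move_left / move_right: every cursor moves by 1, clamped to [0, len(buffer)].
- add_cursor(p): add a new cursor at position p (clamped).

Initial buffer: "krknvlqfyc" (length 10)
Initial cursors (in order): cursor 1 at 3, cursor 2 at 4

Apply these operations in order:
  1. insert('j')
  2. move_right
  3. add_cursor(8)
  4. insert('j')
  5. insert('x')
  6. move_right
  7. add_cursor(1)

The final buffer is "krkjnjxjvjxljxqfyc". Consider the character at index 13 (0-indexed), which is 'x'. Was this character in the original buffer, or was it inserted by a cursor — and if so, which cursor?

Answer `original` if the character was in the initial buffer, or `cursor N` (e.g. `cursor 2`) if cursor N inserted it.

After op 1 (insert('j')): buffer="krkjnjvlqfyc" (len 12), cursors c1@4 c2@6, authorship ...1.2......
After op 2 (move_right): buffer="krkjnjvlqfyc" (len 12), cursors c1@5 c2@7, authorship ...1.2......
After op 3 (add_cursor(8)): buffer="krkjnjvlqfyc" (len 12), cursors c1@5 c2@7 c3@8, authorship ...1.2......
After op 4 (insert('j')): buffer="krkjnjjvjljqfyc" (len 15), cursors c1@6 c2@9 c3@11, authorship ...1.12.2.3....
After op 5 (insert('x')): buffer="krkjnjxjvjxljxqfyc" (len 18), cursors c1@7 c2@11 c3@14, authorship ...1.112.22.33....
After op 6 (move_right): buffer="krkjnjxjvjxljxqfyc" (len 18), cursors c1@8 c2@12 c3@15, authorship ...1.112.22.33....
After op 7 (add_cursor(1)): buffer="krkjnjxjvjxljxqfyc" (len 18), cursors c4@1 c1@8 c2@12 c3@15, authorship ...1.112.22.33....
Authorship (.=original, N=cursor N): . . . 1 . 1 1 2 . 2 2 . 3 3 . . . .
Index 13: author = 3

Answer: cursor 3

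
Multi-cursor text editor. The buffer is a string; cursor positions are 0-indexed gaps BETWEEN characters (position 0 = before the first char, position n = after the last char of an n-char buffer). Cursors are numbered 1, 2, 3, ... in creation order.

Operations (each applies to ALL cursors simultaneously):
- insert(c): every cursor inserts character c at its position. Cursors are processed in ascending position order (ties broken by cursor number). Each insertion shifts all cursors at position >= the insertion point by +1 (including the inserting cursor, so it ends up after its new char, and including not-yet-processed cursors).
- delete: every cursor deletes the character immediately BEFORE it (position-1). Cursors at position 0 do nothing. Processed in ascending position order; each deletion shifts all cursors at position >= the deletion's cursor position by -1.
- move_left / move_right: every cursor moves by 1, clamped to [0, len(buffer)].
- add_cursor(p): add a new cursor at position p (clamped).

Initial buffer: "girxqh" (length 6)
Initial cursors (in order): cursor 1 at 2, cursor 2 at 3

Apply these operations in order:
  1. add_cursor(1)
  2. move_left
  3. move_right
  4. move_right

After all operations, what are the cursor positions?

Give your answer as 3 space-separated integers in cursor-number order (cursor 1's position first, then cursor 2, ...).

Answer: 3 4 2

Derivation:
After op 1 (add_cursor(1)): buffer="girxqh" (len 6), cursors c3@1 c1@2 c2@3, authorship ......
After op 2 (move_left): buffer="girxqh" (len 6), cursors c3@0 c1@1 c2@2, authorship ......
After op 3 (move_right): buffer="girxqh" (len 6), cursors c3@1 c1@2 c2@3, authorship ......
After op 4 (move_right): buffer="girxqh" (len 6), cursors c3@2 c1@3 c2@4, authorship ......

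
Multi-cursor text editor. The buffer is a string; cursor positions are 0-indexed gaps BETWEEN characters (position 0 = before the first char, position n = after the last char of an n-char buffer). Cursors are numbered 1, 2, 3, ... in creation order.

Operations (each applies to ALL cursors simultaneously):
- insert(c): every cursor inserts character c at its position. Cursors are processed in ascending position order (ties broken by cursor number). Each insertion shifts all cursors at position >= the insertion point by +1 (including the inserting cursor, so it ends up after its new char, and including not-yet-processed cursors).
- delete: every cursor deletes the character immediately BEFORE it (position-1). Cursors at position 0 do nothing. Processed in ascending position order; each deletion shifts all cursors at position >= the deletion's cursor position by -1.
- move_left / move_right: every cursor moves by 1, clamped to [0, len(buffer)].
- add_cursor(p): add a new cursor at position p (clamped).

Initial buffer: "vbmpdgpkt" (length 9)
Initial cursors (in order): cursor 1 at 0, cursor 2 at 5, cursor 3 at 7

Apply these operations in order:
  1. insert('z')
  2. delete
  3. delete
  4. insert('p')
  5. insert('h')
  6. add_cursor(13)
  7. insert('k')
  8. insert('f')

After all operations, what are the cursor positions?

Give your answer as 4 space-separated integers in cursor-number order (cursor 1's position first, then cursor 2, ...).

After op 1 (insert('z')): buffer="zvbmpdzgpzkt" (len 12), cursors c1@1 c2@7 c3@10, authorship 1.....2..3..
After op 2 (delete): buffer="vbmpdgpkt" (len 9), cursors c1@0 c2@5 c3@7, authorship .........
After op 3 (delete): buffer="vbmpgkt" (len 7), cursors c1@0 c2@4 c3@5, authorship .......
After op 4 (insert('p')): buffer="pvbmppgpkt" (len 10), cursors c1@1 c2@6 c3@8, authorship 1....2.3..
After op 5 (insert('h')): buffer="phvbmpphgphkt" (len 13), cursors c1@2 c2@8 c3@11, authorship 11....22.33..
After op 6 (add_cursor(13)): buffer="phvbmpphgphkt" (len 13), cursors c1@2 c2@8 c3@11 c4@13, authorship 11....22.33..
After op 7 (insert('k')): buffer="phkvbmpphkgphkktk" (len 17), cursors c1@3 c2@10 c3@14 c4@17, authorship 111....222.333..4
After op 8 (insert('f')): buffer="phkfvbmpphkfgphkfktkf" (len 21), cursors c1@4 c2@12 c3@17 c4@21, authorship 1111....2222.3333..44

Answer: 4 12 17 21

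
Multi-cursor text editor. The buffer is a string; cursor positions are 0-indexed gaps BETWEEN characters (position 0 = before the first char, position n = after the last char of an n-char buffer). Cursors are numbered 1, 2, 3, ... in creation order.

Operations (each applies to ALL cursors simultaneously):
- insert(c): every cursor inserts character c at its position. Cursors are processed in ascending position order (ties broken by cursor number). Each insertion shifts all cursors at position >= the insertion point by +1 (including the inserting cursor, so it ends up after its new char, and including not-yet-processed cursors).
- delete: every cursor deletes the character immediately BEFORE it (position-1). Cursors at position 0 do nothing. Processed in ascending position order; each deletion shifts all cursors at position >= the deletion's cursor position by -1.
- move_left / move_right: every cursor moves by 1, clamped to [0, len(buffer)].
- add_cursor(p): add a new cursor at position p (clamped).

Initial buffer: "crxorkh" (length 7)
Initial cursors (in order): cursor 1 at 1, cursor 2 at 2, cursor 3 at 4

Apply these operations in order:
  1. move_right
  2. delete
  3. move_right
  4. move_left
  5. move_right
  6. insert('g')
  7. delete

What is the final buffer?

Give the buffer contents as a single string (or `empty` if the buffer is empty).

After op 1 (move_right): buffer="crxorkh" (len 7), cursors c1@2 c2@3 c3@5, authorship .......
After op 2 (delete): buffer="cokh" (len 4), cursors c1@1 c2@1 c3@2, authorship ....
After op 3 (move_right): buffer="cokh" (len 4), cursors c1@2 c2@2 c3@3, authorship ....
After op 4 (move_left): buffer="cokh" (len 4), cursors c1@1 c2@1 c3@2, authorship ....
After op 5 (move_right): buffer="cokh" (len 4), cursors c1@2 c2@2 c3@3, authorship ....
After op 6 (insert('g')): buffer="coggkgh" (len 7), cursors c1@4 c2@4 c3@6, authorship ..12.3.
After op 7 (delete): buffer="cokh" (len 4), cursors c1@2 c2@2 c3@3, authorship ....

Answer: cokh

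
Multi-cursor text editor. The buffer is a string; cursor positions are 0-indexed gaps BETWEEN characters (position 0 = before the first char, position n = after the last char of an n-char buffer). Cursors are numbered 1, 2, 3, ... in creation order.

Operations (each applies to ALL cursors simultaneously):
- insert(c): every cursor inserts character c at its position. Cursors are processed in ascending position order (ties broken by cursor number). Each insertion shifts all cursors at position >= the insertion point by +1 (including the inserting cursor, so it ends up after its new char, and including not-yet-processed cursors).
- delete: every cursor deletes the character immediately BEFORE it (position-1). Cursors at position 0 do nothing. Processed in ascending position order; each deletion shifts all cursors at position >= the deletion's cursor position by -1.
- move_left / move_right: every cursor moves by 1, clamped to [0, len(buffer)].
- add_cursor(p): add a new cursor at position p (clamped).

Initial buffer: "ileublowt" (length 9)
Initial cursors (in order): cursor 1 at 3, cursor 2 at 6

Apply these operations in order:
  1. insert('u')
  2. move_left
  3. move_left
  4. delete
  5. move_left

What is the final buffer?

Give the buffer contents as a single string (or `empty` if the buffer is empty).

Answer: ieuuluowt

Derivation:
After op 1 (insert('u')): buffer="ileuubluowt" (len 11), cursors c1@4 c2@8, authorship ...1...2...
After op 2 (move_left): buffer="ileuubluowt" (len 11), cursors c1@3 c2@7, authorship ...1...2...
After op 3 (move_left): buffer="ileuubluowt" (len 11), cursors c1@2 c2@6, authorship ...1...2...
After op 4 (delete): buffer="ieuuluowt" (len 9), cursors c1@1 c2@4, authorship ..1..2...
After op 5 (move_left): buffer="ieuuluowt" (len 9), cursors c1@0 c2@3, authorship ..1..2...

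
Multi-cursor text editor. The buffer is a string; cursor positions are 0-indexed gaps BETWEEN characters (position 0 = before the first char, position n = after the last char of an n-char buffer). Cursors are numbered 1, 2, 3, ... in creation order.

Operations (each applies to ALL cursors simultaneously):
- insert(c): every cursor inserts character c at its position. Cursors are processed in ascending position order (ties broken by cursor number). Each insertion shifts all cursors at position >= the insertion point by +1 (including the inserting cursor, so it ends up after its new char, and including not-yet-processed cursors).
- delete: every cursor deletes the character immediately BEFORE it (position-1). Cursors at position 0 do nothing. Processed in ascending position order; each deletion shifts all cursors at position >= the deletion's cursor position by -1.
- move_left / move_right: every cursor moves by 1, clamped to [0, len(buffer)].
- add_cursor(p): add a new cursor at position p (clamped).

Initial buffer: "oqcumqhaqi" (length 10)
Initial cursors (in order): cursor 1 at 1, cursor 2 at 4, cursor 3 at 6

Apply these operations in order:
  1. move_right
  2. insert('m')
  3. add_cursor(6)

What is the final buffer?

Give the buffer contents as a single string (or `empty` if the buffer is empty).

Answer: oqmcummqhmaqi

Derivation:
After op 1 (move_right): buffer="oqcumqhaqi" (len 10), cursors c1@2 c2@5 c3@7, authorship ..........
After op 2 (insert('m')): buffer="oqmcummqhmaqi" (len 13), cursors c1@3 c2@7 c3@10, authorship ..1...2..3...
After op 3 (add_cursor(6)): buffer="oqmcummqhmaqi" (len 13), cursors c1@3 c4@6 c2@7 c3@10, authorship ..1...2..3...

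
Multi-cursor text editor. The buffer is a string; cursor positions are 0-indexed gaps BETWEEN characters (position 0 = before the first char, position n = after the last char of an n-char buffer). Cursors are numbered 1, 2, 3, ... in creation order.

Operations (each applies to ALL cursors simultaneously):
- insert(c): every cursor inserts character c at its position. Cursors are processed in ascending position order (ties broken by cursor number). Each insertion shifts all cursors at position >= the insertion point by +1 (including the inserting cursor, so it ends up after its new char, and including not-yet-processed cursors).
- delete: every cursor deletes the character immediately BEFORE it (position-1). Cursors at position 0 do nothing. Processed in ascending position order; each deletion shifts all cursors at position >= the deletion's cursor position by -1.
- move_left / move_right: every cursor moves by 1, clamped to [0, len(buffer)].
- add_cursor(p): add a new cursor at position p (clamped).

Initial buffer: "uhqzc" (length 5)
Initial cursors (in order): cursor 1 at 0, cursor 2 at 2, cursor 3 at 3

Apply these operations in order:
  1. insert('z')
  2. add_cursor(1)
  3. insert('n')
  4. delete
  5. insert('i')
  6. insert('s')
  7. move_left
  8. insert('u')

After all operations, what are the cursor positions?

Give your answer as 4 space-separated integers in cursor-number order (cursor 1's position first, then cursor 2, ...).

Answer: 6 12 17 6

Derivation:
After op 1 (insert('z')): buffer="zuhzqzzc" (len 8), cursors c1@1 c2@4 c3@6, authorship 1..2.3..
After op 2 (add_cursor(1)): buffer="zuhzqzzc" (len 8), cursors c1@1 c4@1 c2@4 c3@6, authorship 1..2.3..
After op 3 (insert('n')): buffer="znnuhznqznzc" (len 12), cursors c1@3 c4@3 c2@7 c3@10, authorship 114..22.33..
After op 4 (delete): buffer="zuhzqzzc" (len 8), cursors c1@1 c4@1 c2@4 c3@6, authorship 1..2.3..
After op 5 (insert('i')): buffer="ziiuhziqzizc" (len 12), cursors c1@3 c4@3 c2@7 c3@10, authorship 114..22.33..
After op 6 (insert('s')): buffer="ziissuhzisqziszc" (len 16), cursors c1@5 c4@5 c2@10 c3@14, authorship 11414..222.333..
After op 7 (move_left): buffer="ziissuhzisqziszc" (len 16), cursors c1@4 c4@4 c2@9 c3@13, authorship 11414..222.333..
After op 8 (insert('u')): buffer="ziisuusuhziusqziuszc" (len 20), cursors c1@6 c4@6 c2@12 c3@17, authorship 1141144..2222.3333..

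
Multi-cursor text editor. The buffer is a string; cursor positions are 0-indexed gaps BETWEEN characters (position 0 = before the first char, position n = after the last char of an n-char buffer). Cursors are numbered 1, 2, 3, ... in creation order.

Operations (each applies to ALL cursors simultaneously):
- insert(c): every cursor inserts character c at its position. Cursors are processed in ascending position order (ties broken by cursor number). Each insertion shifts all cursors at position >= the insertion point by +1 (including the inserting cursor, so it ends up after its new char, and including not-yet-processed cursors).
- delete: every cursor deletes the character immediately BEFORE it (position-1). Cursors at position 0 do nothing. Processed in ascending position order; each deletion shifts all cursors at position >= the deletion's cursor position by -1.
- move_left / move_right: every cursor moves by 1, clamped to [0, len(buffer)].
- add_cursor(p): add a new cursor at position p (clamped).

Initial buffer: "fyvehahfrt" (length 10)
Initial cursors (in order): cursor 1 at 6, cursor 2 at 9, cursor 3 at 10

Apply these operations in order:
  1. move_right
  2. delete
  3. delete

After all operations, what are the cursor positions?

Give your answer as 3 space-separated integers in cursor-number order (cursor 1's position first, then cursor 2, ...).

Answer: 4 4 4

Derivation:
After op 1 (move_right): buffer="fyvehahfrt" (len 10), cursors c1@7 c2@10 c3@10, authorship ..........
After op 2 (delete): buffer="fyvehaf" (len 7), cursors c1@6 c2@7 c3@7, authorship .......
After op 3 (delete): buffer="fyve" (len 4), cursors c1@4 c2@4 c3@4, authorship ....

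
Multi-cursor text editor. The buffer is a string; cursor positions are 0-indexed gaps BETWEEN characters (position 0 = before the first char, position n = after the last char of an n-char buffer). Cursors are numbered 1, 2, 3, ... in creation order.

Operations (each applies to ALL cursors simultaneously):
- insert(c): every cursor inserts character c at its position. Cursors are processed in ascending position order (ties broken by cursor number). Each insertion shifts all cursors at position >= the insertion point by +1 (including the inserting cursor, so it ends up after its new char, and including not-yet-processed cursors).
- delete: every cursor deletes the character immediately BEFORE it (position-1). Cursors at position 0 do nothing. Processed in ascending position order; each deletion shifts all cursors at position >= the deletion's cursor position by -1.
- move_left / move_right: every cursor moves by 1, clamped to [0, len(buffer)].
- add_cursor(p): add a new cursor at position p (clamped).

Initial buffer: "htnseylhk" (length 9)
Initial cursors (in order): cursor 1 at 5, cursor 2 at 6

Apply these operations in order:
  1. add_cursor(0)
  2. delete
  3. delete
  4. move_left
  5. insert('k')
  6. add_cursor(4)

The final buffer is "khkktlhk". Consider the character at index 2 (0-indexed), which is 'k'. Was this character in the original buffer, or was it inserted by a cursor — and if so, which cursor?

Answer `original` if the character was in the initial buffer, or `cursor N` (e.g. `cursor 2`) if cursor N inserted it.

Answer: cursor 1

Derivation:
After op 1 (add_cursor(0)): buffer="htnseylhk" (len 9), cursors c3@0 c1@5 c2@6, authorship .........
After op 2 (delete): buffer="htnslhk" (len 7), cursors c3@0 c1@4 c2@4, authorship .......
After op 3 (delete): buffer="htlhk" (len 5), cursors c3@0 c1@2 c2@2, authorship .....
After op 4 (move_left): buffer="htlhk" (len 5), cursors c3@0 c1@1 c2@1, authorship .....
After op 5 (insert('k')): buffer="khkktlhk" (len 8), cursors c3@1 c1@4 c2@4, authorship 3.12....
After op 6 (add_cursor(4)): buffer="khkktlhk" (len 8), cursors c3@1 c1@4 c2@4 c4@4, authorship 3.12....
Authorship (.=original, N=cursor N): 3 . 1 2 . . . .
Index 2: author = 1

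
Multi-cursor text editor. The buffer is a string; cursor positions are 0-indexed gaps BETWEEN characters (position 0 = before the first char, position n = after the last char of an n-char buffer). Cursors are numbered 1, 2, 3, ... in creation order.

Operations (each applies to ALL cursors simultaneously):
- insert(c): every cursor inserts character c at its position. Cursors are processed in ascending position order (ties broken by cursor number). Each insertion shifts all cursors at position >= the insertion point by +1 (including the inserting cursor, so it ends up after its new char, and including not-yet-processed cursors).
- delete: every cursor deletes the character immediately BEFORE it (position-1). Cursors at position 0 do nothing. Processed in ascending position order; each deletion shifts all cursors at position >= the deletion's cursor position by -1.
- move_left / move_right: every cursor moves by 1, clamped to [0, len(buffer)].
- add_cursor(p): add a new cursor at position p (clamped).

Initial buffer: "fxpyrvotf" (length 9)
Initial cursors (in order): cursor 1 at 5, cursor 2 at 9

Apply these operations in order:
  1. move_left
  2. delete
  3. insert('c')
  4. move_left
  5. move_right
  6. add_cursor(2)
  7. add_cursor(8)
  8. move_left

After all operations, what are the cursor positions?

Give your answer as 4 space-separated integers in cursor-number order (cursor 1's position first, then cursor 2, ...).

After op 1 (move_left): buffer="fxpyrvotf" (len 9), cursors c1@4 c2@8, authorship .........
After op 2 (delete): buffer="fxprvof" (len 7), cursors c1@3 c2@6, authorship .......
After op 3 (insert('c')): buffer="fxpcrvocf" (len 9), cursors c1@4 c2@8, authorship ...1...2.
After op 4 (move_left): buffer="fxpcrvocf" (len 9), cursors c1@3 c2@7, authorship ...1...2.
After op 5 (move_right): buffer="fxpcrvocf" (len 9), cursors c1@4 c2@8, authorship ...1...2.
After op 6 (add_cursor(2)): buffer="fxpcrvocf" (len 9), cursors c3@2 c1@4 c2@8, authorship ...1...2.
After op 7 (add_cursor(8)): buffer="fxpcrvocf" (len 9), cursors c3@2 c1@4 c2@8 c4@8, authorship ...1...2.
After op 8 (move_left): buffer="fxpcrvocf" (len 9), cursors c3@1 c1@3 c2@7 c4@7, authorship ...1...2.

Answer: 3 7 1 7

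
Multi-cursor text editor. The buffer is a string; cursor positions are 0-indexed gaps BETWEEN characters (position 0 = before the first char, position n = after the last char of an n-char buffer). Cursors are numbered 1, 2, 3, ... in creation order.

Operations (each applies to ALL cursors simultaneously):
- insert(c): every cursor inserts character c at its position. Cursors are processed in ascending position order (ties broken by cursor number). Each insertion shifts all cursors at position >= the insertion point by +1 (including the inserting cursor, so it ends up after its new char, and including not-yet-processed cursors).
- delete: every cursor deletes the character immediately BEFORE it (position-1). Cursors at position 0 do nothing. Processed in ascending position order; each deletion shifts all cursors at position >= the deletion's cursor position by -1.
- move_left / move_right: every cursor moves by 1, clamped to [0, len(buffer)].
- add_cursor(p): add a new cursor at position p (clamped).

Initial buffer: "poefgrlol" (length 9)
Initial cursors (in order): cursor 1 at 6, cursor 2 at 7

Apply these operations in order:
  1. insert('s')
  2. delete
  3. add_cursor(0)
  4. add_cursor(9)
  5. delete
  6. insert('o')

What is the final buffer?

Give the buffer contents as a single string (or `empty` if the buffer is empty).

After op 1 (insert('s')): buffer="poefgrslsol" (len 11), cursors c1@7 c2@9, authorship ......1.2..
After op 2 (delete): buffer="poefgrlol" (len 9), cursors c1@6 c2@7, authorship .........
After op 3 (add_cursor(0)): buffer="poefgrlol" (len 9), cursors c3@0 c1@6 c2@7, authorship .........
After op 4 (add_cursor(9)): buffer="poefgrlol" (len 9), cursors c3@0 c1@6 c2@7 c4@9, authorship .........
After op 5 (delete): buffer="poefgo" (len 6), cursors c3@0 c1@5 c2@5 c4@6, authorship ......
After op 6 (insert('o')): buffer="opoefgoooo" (len 10), cursors c3@1 c1@8 c2@8 c4@10, authorship 3.....12.4

Answer: opoefgoooo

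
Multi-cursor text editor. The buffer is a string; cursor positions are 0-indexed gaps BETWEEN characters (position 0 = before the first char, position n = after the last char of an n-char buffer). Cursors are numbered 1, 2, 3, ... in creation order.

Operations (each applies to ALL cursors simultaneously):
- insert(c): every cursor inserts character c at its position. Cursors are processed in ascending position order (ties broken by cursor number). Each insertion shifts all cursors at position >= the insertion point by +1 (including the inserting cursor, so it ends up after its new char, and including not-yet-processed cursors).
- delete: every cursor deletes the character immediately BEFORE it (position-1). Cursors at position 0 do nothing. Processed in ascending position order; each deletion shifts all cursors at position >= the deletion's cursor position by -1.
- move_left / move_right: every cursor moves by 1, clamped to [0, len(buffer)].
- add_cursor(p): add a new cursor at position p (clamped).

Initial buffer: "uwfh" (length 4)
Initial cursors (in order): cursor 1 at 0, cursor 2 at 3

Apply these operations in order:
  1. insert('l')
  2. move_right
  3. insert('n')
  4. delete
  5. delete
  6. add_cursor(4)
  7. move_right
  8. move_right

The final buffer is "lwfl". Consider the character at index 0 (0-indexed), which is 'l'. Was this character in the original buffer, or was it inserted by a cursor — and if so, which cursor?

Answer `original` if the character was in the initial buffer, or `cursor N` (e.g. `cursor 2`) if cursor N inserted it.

Answer: cursor 1

Derivation:
After op 1 (insert('l')): buffer="luwflh" (len 6), cursors c1@1 c2@5, authorship 1...2.
After op 2 (move_right): buffer="luwflh" (len 6), cursors c1@2 c2@6, authorship 1...2.
After op 3 (insert('n')): buffer="lunwflhn" (len 8), cursors c1@3 c2@8, authorship 1.1..2.2
After op 4 (delete): buffer="luwflh" (len 6), cursors c1@2 c2@6, authorship 1...2.
After op 5 (delete): buffer="lwfl" (len 4), cursors c1@1 c2@4, authorship 1..2
After op 6 (add_cursor(4)): buffer="lwfl" (len 4), cursors c1@1 c2@4 c3@4, authorship 1..2
After op 7 (move_right): buffer="lwfl" (len 4), cursors c1@2 c2@4 c3@4, authorship 1..2
After op 8 (move_right): buffer="lwfl" (len 4), cursors c1@3 c2@4 c3@4, authorship 1..2
Authorship (.=original, N=cursor N): 1 . . 2
Index 0: author = 1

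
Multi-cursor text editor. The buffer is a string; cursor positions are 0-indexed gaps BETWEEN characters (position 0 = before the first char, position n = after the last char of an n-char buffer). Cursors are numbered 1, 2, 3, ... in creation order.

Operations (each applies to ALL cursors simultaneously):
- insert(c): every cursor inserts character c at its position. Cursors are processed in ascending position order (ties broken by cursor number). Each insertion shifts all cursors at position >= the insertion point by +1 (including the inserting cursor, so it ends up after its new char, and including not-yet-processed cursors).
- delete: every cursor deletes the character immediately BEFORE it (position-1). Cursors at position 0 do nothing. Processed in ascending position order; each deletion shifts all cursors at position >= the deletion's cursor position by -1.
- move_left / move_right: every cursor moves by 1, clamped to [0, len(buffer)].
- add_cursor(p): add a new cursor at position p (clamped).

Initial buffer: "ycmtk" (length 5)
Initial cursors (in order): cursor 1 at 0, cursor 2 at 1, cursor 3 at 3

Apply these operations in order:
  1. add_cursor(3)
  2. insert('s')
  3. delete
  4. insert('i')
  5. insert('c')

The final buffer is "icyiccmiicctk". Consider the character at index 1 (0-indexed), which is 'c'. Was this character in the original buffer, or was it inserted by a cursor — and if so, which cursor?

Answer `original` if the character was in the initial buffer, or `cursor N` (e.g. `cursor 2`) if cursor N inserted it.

After op 1 (add_cursor(3)): buffer="ycmtk" (len 5), cursors c1@0 c2@1 c3@3 c4@3, authorship .....
After op 2 (insert('s')): buffer="syscmsstk" (len 9), cursors c1@1 c2@3 c3@7 c4@7, authorship 1.2..34..
After op 3 (delete): buffer="ycmtk" (len 5), cursors c1@0 c2@1 c3@3 c4@3, authorship .....
After op 4 (insert('i')): buffer="iyicmiitk" (len 9), cursors c1@1 c2@3 c3@7 c4@7, authorship 1.2..34..
After op 5 (insert('c')): buffer="icyiccmiicctk" (len 13), cursors c1@2 c2@5 c3@11 c4@11, authorship 11.22..3434..
Authorship (.=original, N=cursor N): 1 1 . 2 2 . . 3 4 3 4 . .
Index 1: author = 1

Answer: cursor 1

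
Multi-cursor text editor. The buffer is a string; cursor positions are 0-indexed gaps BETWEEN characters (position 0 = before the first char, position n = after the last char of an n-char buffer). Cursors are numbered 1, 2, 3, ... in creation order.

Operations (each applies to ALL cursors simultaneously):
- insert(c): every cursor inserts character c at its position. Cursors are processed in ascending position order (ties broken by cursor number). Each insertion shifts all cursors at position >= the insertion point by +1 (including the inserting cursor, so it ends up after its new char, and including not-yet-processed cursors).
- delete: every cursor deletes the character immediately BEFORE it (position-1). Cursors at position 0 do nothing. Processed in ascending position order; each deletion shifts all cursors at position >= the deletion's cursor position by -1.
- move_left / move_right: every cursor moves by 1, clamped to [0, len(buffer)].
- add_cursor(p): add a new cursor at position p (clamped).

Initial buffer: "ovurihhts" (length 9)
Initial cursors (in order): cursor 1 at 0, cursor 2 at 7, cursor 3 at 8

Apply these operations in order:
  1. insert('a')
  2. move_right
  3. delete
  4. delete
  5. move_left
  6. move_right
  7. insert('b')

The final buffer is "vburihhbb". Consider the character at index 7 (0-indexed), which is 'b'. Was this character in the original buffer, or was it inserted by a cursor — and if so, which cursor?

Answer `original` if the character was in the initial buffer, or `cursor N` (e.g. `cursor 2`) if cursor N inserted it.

After op 1 (insert('a')): buffer="aovurihhatas" (len 12), cursors c1@1 c2@9 c3@11, authorship 1.......2.3.
After op 2 (move_right): buffer="aovurihhatas" (len 12), cursors c1@2 c2@10 c3@12, authorship 1.......2.3.
After op 3 (delete): buffer="avurihhaa" (len 9), cursors c1@1 c2@8 c3@9, authorship 1......23
After op 4 (delete): buffer="vurihh" (len 6), cursors c1@0 c2@6 c3@6, authorship ......
After op 5 (move_left): buffer="vurihh" (len 6), cursors c1@0 c2@5 c3@5, authorship ......
After op 6 (move_right): buffer="vurihh" (len 6), cursors c1@1 c2@6 c3@6, authorship ......
After op 7 (insert('b')): buffer="vburihhbb" (len 9), cursors c1@2 c2@9 c3@9, authorship .1.....23
Authorship (.=original, N=cursor N): . 1 . . . . . 2 3
Index 7: author = 2

Answer: cursor 2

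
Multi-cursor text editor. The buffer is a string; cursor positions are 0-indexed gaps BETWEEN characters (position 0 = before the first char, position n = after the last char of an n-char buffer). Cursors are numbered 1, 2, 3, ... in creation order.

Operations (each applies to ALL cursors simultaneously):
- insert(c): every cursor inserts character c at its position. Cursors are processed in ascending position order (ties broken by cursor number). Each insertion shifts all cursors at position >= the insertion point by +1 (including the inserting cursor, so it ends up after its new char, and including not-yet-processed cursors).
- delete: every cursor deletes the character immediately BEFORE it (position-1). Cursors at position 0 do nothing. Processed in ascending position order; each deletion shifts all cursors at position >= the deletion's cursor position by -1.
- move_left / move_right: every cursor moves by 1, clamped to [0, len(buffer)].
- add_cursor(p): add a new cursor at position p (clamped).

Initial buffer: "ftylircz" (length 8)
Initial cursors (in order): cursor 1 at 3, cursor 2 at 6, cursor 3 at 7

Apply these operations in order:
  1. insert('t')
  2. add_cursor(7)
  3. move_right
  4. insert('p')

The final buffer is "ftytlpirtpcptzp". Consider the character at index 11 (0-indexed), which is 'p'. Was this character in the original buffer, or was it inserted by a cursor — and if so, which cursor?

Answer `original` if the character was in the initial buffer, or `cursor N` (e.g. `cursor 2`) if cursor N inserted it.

After op 1 (insert('t')): buffer="ftytlirtctz" (len 11), cursors c1@4 c2@8 c3@10, authorship ...1...2.3.
After op 2 (add_cursor(7)): buffer="ftytlirtctz" (len 11), cursors c1@4 c4@7 c2@8 c3@10, authorship ...1...2.3.
After op 3 (move_right): buffer="ftytlirtctz" (len 11), cursors c1@5 c4@8 c2@9 c3@11, authorship ...1...2.3.
After op 4 (insert('p')): buffer="ftytlpirtpcptzp" (len 15), cursors c1@6 c4@10 c2@12 c3@15, authorship ...1.1..24.23.3
Authorship (.=original, N=cursor N): . . . 1 . 1 . . 2 4 . 2 3 . 3
Index 11: author = 2

Answer: cursor 2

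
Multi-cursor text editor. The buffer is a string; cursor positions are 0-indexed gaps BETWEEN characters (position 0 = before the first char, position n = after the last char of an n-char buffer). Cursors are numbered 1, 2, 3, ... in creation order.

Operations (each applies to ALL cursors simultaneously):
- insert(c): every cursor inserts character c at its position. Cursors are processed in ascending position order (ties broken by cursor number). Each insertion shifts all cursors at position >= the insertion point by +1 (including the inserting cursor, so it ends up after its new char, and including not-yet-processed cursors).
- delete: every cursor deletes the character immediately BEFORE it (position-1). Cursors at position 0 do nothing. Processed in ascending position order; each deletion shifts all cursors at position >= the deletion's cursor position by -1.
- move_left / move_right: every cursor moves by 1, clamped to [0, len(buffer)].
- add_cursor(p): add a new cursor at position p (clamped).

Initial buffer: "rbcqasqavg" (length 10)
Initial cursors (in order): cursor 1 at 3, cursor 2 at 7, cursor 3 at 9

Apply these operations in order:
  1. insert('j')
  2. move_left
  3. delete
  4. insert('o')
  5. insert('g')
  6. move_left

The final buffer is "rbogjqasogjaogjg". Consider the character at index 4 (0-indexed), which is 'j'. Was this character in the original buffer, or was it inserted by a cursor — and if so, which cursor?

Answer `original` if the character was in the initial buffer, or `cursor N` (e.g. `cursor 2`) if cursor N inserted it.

Answer: cursor 1

Derivation:
After op 1 (insert('j')): buffer="rbcjqasqjavjg" (len 13), cursors c1@4 c2@9 c3@12, authorship ...1....2..3.
After op 2 (move_left): buffer="rbcjqasqjavjg" (len 13), cursors c1@3 c2@8 c3@11, authorship ...1....2..3.
After op 3 (delete): buffer="rbjqasjajg" (len 10), cursors c1@2 c2@6 c3@8, authorship ..1...2.3.
After op 4 (insert('o')): buffer="rbojqasojaojg" (len 13), cursors c1@3 c2@8 c3@11, authorship ..11...22.33.
After op 5 (insert('g')): buffer="rbogjqasogjaogjg" (len 16), cursors c1@4 c2@10 c3@14, authorship ..111...222.333.
After op 6 (move_left): buffer="rbogjqasogjaogjg" (len 16), cursors c1@3 c2@9 c3@13, authorship ..111...222.333.
Authorship (.=original, N=cursor N): . . 1 1 1 . . . 2 2 2 . 3 3 3 .
Index 4: author = 1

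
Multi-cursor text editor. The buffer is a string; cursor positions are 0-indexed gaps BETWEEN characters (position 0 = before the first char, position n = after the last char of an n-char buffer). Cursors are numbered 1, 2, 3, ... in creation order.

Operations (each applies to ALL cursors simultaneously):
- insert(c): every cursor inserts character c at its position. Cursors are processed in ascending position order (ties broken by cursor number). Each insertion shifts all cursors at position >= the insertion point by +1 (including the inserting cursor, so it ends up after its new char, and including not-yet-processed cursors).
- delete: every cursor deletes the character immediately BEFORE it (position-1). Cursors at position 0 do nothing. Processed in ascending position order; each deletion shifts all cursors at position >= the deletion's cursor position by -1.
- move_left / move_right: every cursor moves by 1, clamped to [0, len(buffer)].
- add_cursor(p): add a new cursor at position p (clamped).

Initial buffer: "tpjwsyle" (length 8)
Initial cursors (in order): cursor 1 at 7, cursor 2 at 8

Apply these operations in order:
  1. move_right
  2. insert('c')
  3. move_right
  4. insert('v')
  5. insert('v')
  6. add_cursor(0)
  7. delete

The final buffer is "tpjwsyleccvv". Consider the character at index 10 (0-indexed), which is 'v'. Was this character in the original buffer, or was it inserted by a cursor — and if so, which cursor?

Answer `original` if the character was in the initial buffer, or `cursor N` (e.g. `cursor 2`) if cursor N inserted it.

Answer: cursor 1

Derivation:
After op 1 (move_right): buffer="tpjwsyle" (len 8), cursors c1@8 c2@8, authorship ........
After op 2 (insert('c')): buffer="tpjwsylecc" (len 10), cursors c1@10 c2@10, authorship ........12
After op 3 (move_right): buffer="tpjwsylecc" (len 10), cursors c1@10 c2@10, authorship ........12
After op 4 (insert('v')): buffer="tpjwsyleccvv" (len 12), cursors c1@12 c2@12, authorship ........1212
After op 5 (insert('v')): buffer="tpjwsyleccvvvv" (len 14), cursors c1@14 c2@14, authorship ........121212
After op 6 (add_cursor(0)): buffer="tpjwsyleccvvvv" (len 14), cursors c3@0 c1@14 c2@14, authorship ........121212
After op 7 (delete): buffer="tpjwsyleccvv" (len 12), cursors c3@0 c1@12 c2@12, authorship ........1212
Authorship (.=original, N=cursor N): . . . . . . . . 1 2 1 2
Index 10: author = 1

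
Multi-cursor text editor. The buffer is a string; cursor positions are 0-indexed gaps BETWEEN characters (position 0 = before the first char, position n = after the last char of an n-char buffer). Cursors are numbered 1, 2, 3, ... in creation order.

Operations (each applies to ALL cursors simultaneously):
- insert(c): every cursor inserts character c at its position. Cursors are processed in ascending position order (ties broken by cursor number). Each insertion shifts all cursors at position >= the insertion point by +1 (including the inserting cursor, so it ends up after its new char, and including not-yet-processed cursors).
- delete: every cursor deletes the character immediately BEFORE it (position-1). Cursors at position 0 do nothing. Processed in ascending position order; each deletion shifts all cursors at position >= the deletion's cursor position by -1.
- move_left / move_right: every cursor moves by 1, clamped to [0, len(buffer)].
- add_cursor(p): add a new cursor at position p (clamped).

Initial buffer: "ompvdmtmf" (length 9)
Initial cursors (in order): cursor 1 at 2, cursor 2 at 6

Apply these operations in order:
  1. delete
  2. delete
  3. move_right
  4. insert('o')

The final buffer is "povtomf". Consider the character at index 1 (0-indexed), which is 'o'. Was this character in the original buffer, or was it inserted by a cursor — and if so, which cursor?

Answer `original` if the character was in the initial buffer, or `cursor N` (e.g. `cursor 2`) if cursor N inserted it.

After op 1 (delete): buffer="opvdtmf" (len 7), cursors c1@1 c2@4, authorship .......
After op 2 (delete): buffer="pvtmf" (len 5), cursors c1@0 c2@2, authorship .....
After op 3 (move_right): buffer="pvtmf" (len 5), cursors c1@1 c2@3, authorship .....
After op 4 (insert('o')): buffer="povtomf" (len 7), cursors c1@2 c2@5, authorship .1..2..
Authorship (.=original, N=cursor N): . 1 . . 2 . .
Index 1: author = 1

Answer: cursor 1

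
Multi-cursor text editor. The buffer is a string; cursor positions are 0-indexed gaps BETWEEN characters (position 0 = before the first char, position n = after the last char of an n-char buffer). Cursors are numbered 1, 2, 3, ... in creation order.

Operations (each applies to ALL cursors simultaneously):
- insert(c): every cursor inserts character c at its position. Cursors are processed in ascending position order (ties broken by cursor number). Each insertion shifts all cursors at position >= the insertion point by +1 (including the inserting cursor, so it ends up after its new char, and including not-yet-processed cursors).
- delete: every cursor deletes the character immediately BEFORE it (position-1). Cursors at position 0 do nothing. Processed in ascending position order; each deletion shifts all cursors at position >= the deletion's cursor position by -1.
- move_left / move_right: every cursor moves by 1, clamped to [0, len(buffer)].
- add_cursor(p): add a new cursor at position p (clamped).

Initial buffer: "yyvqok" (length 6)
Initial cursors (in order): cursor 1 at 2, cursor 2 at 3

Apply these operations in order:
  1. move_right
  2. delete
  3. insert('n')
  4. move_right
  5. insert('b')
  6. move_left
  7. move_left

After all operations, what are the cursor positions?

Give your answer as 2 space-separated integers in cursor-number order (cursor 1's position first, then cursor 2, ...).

After op 1 (move_right): buffer="yyvqok" (len 6), cursors c1@3 c2@4, authorship ......
After op 2 (delete): buffer="yyok" (len 4), cursors c1@2 c2@2, authorship ....
After op 3 (insert('n')): buffer="yynnok" (len 6), cursors c1@4 c2@4, authorship ..12..
After op 4 (move_right): buffer="yynnok" (len 6), cursors c1@5 c2@5, authorship ..12..
After op 5 (insert('b')): buffer="yynnobbk" (len 8), cursors c1@7 c2@7, authorship ..12.12.
After op 6 (move_left): buffer="yynnobbk" (len 8), cursors c1@6 c2@6, authorship ..12.12.
After op 7 (move_left): buffer="yynnobbk" (len 8), cursors c1@5 c2@5, authorship ..12.12.

Answer: 5 5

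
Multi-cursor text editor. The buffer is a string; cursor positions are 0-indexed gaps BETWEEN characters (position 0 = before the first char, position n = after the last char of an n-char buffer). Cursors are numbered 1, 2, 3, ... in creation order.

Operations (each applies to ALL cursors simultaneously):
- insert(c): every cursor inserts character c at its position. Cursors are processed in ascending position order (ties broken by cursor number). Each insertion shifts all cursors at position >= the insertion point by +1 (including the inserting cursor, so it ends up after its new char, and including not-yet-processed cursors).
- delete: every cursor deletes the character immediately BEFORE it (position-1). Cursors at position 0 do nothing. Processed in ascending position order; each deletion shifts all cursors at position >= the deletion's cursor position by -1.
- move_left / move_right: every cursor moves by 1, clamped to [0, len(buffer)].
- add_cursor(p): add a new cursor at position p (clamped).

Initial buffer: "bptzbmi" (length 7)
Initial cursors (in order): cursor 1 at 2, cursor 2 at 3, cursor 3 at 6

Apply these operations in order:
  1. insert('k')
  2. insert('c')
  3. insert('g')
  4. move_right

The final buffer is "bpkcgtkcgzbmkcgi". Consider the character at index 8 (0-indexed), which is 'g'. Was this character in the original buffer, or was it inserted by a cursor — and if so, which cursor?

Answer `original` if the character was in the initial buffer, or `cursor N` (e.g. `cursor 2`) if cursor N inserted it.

Answer: cursor 2

Derivation:
After op 1 (insert('k')): buffer="bpktkzbmki" (len 10), cursors c1@3 c2@5 c3@9, authorship ..1.2...3.
After op 2 (insert('c')): buffer="bpkctkczbmkci" (len 13), cursors c1@4 c2@7 c3@12, authorship ..11.22...33.
After op 3 (insert('g')): buffer="bpkcgtkcgzbmkcgi" (len 16), cursors c1@5 c2@9 c3@15, authorship ..111.222...333.
After op 4 (move_right): buffer="bpkcgtkcgzbmkcgi" (len 16), cursors c1@6 c2@10 c3@16, authorship ..111.222...333.
Authorship (.=original, N=cursor N): . . 1 1 1 . 2 2 2 . . . 3 3 3 .
Index 8: author = 2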